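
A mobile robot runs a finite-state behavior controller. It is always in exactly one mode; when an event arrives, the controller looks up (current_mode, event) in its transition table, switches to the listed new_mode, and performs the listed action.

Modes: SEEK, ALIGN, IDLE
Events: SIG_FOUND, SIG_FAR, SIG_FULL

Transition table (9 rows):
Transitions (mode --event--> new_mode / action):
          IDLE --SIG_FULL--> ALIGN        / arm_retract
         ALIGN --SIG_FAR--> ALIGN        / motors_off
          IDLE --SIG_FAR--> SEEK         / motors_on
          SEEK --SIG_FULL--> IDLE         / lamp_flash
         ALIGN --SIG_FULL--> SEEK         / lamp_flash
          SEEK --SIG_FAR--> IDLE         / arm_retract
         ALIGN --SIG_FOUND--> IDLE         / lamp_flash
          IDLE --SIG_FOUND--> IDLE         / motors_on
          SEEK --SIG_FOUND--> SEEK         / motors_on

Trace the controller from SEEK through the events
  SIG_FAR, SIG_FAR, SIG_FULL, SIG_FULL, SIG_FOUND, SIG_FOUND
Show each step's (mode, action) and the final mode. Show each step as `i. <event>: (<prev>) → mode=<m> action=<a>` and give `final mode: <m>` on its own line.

1. SIG_FAR: (SEEK) → mode=IDLE action=arm_retract
2. SIG_FAR: (IDLE) → mode=SEEK action=motors_on
3. SIG_FULL: (SEEK) → mode=IDLE action=lamp_flash
4. SIG_FULL: (IDLE) → mode=ALIGN action=arm_retract
5. SIG_FOUND: (ALIGN) → mode=IDLE action=lamp_flash
6. SIG_FOUND: (IDLE) → mode=IDLE action=motors_on

final mode: IDLE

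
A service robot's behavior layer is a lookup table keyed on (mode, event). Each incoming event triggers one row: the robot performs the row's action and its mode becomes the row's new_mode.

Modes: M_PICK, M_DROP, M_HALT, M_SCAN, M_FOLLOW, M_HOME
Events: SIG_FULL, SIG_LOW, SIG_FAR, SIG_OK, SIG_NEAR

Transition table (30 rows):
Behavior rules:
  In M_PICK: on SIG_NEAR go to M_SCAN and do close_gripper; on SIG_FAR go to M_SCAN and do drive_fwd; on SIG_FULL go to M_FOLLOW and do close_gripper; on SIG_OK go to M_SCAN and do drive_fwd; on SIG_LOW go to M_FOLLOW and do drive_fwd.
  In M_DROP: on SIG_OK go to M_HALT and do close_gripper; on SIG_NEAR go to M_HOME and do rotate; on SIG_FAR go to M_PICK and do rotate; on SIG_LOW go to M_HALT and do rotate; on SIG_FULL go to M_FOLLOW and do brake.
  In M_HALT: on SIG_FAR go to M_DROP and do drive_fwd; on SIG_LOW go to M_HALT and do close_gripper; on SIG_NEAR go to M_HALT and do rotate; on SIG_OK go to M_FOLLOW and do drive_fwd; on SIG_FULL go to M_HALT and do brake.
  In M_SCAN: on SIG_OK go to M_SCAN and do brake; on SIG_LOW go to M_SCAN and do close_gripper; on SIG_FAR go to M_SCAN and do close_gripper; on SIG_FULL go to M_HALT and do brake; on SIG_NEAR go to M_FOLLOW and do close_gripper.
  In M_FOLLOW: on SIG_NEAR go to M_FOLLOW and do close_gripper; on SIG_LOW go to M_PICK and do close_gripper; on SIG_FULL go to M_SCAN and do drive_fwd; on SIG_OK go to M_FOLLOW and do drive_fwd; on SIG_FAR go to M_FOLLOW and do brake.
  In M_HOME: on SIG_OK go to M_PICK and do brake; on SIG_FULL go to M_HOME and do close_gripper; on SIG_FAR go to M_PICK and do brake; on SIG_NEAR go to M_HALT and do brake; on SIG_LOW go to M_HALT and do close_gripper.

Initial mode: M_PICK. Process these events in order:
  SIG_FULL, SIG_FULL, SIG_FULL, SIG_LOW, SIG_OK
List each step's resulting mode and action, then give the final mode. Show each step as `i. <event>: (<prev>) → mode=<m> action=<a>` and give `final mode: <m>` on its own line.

1. SIG_FULL: (M_PICK) → mode=M_FOLLOW action=close_gripper
2. SIG_FULL: (M_FOLLOW) → mode=M_SCAN action=drive_fwd
3. SIG_FULL: (M_SCAN) → mode=M_HALT action=brake
4. SIG_LOW: (M_HALT) → mode=M_HALT action=close_gripper
5. SIG_OK: (M_HALT) → mode=M_FOLLOW action=drive_fwd

final mode: M_FOLLOW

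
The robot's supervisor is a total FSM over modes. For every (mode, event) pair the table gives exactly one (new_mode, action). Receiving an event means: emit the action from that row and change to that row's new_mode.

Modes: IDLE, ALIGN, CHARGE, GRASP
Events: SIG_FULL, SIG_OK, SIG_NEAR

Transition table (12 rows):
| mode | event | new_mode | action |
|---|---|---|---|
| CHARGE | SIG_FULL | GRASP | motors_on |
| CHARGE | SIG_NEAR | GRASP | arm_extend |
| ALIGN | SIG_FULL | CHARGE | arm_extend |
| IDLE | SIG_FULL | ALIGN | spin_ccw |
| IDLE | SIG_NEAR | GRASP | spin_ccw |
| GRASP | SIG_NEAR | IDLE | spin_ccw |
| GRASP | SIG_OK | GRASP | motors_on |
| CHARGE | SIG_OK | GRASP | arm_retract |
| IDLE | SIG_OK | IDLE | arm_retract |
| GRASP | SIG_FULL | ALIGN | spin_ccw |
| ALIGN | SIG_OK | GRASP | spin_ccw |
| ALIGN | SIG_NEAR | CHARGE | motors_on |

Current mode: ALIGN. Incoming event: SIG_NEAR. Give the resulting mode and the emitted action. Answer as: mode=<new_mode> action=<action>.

mode=CHARGE action=motors_on

current mode = ALIGN; filter table to that mode:
  (ALIGN, SIG_FULL) → (CHARGE, arm_extend)
  (ALIGN, SIG_OK) → (GRASP, spin_ccw)
  (ALIGN, SIG_NEAR) → (CHARGE, motors_on)  ← event matches
event = SIG_NEAR selects (CHARGE, motors_on)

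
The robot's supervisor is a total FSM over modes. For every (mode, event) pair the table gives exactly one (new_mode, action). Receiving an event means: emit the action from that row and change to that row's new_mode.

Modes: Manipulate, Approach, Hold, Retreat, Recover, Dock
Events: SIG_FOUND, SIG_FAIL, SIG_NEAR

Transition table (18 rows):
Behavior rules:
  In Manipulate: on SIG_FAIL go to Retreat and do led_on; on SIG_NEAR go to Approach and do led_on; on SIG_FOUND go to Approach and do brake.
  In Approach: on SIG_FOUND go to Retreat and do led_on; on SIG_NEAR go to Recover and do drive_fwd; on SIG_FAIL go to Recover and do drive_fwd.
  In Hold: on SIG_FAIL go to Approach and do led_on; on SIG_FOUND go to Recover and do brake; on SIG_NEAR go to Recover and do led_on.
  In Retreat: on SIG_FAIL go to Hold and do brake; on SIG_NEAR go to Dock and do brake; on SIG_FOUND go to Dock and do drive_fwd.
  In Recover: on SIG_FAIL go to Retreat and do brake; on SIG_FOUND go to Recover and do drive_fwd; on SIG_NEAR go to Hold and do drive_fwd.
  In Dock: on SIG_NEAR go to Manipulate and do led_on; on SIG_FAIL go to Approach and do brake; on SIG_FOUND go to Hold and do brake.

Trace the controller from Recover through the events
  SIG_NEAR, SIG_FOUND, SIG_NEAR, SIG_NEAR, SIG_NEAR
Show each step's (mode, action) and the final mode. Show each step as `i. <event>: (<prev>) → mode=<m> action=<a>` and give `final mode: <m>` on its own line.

1. SIG_NEAR: (Recover) → mode=Hold action=drive_fwd
2. SIG_FOUND: (Hold) → mode=Recover action=brake
3. SIG_NEAR: (Recover) → mode=Hold action=drive_fwd
4. SIG_NEAR: (Hold) → mode=Recover action=led_on
5. SIG_NEAR: (Recover) → mode=Hold action=drive_fwd

final mode: Hold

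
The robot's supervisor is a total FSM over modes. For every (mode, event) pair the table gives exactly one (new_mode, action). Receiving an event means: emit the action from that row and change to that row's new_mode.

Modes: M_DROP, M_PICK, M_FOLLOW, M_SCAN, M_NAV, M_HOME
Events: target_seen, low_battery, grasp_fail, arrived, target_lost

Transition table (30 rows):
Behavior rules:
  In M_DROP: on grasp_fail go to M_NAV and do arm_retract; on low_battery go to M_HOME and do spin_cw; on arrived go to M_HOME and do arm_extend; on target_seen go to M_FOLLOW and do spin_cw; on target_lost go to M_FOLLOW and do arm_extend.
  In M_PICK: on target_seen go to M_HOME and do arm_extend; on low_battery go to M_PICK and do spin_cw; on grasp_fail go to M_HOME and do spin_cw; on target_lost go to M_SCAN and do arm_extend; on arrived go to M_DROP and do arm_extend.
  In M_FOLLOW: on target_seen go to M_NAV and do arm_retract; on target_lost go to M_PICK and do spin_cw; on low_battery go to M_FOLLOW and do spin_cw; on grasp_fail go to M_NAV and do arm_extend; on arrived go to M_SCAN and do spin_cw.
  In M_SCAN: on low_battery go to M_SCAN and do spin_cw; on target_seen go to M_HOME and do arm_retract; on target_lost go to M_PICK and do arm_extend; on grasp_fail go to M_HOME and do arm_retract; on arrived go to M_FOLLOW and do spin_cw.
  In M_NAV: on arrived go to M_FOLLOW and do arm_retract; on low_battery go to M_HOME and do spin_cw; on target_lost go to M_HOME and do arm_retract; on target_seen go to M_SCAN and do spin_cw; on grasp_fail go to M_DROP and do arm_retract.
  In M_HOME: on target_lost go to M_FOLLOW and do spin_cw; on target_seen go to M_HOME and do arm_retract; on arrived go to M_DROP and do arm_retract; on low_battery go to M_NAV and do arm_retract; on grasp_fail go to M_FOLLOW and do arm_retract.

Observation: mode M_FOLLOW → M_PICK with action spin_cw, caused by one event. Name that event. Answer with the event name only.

try target_seen: (M_FOLLOW, target_seen) → (M_NAV, arm_retract)
try low_battery: (M_FOLLOW, low_battery) → (M_FOLLOW, spin_cw)
try grasp_fail: (M_FOLLOW, grasp_fail) → (M_NAV, arm_extend)
try arrived: (M_FOLLOW, arrived) → (M_SCAN, spin_cw)
try target_lost: (M_FOLLOW, target_lost) → (M_PICK, spin_cw)  ← matches

target_lost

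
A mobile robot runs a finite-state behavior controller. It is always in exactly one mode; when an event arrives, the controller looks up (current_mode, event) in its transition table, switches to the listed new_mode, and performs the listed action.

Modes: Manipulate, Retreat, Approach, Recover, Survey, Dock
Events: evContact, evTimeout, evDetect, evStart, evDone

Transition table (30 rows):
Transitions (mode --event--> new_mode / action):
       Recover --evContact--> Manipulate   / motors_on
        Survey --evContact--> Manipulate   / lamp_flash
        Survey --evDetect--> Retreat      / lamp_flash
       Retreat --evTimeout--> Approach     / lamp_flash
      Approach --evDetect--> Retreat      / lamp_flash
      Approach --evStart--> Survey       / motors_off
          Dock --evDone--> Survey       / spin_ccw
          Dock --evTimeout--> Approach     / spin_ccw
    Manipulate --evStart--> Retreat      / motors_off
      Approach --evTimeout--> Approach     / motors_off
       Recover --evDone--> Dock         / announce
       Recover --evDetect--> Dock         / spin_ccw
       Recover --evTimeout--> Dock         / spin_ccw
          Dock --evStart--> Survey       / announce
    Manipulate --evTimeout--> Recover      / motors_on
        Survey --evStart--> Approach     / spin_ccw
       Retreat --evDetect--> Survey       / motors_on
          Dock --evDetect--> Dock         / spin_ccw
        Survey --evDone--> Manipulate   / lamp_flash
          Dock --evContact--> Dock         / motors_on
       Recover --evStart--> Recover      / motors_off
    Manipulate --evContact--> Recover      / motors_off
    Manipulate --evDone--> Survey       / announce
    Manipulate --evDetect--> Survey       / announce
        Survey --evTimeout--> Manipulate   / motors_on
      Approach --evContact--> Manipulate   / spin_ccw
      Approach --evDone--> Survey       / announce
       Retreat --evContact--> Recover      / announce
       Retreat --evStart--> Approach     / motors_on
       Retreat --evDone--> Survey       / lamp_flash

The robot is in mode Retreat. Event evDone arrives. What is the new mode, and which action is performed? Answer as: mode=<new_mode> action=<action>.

current mode = Retreat; filter table to that mode:
  (Retreat, evTimeout) → (Approach, lamp_flash)
  (Retreat, evDetect) → (Survey, motors_on)
  (Retreat, evContact) → (Recover, announce)
  (Retreat, evStart) → (Approach, motors_on)
  (Retreat, evDone) → (Survey, lamp_flash)  ← event matches
event = evDone selects (Survey, lamp_flash)

mode=Survey action=lamp_flash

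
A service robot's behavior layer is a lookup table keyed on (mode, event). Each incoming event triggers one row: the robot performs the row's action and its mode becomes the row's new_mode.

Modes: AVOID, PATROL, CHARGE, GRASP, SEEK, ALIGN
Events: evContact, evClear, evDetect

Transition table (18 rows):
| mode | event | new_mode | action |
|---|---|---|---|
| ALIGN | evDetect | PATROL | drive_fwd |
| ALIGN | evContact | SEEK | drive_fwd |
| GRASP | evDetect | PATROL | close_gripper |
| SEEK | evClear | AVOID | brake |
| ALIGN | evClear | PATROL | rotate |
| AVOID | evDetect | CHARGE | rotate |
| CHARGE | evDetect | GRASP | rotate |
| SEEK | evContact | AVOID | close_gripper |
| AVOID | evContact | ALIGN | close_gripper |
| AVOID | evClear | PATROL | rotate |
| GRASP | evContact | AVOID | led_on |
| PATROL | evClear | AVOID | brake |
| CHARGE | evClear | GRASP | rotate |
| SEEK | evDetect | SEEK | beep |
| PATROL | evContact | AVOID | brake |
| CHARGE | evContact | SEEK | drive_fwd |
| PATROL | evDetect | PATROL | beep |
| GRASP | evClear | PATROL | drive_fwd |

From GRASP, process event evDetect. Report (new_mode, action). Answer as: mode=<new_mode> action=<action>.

mode=PATROL action=close_gripper

current mode = GRASP; filter table to that mode:
  (GRASP, evDetect) → (PATROL, close_gripper)  ← event matches
  (GRASP, evContact) → (AVOID, led_on)
  (GRASP, evClear) → (PATROL, drive_fwd)
event = evDetect selects (PATROL, close_gripper)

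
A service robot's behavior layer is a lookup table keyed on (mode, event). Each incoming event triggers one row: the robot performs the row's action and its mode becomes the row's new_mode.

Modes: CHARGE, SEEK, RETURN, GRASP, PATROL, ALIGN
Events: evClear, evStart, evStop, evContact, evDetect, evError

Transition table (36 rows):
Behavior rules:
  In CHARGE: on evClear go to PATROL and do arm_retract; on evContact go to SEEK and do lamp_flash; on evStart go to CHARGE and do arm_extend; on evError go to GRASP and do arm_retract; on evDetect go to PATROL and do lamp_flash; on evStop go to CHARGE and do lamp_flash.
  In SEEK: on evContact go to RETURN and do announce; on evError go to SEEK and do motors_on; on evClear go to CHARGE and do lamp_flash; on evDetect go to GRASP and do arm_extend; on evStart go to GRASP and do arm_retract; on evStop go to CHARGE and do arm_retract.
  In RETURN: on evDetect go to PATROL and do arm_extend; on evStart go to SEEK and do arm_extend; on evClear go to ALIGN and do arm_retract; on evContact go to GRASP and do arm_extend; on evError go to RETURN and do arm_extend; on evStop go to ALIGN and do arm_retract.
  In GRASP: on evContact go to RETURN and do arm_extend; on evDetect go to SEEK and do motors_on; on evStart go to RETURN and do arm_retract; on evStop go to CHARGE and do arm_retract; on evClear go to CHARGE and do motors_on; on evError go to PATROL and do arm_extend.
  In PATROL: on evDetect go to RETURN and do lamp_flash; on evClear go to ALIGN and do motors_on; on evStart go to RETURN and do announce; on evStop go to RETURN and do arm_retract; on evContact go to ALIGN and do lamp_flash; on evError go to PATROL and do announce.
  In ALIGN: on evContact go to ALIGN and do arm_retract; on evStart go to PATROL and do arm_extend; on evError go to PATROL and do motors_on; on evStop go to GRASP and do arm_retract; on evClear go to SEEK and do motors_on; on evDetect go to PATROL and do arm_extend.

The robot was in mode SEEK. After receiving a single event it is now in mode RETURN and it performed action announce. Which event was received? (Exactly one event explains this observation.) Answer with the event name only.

evContact

try evClear: (SEEK, evClear) → (CHARGE, lamp_flash)
try evStart: (SEEK, evStart) → (GRASP, arm_retract)
try evStop: (SEEK, evStop) → (CHARGE, arm_retract)
try evContact: (SEEK, evContact) → (RETURN, announce)  ← matches
try evDetect: (SEEK, evDetect) → (GRASP, arm_extend)
try evError: (SEEK, evError) → (SEEK, motors_on)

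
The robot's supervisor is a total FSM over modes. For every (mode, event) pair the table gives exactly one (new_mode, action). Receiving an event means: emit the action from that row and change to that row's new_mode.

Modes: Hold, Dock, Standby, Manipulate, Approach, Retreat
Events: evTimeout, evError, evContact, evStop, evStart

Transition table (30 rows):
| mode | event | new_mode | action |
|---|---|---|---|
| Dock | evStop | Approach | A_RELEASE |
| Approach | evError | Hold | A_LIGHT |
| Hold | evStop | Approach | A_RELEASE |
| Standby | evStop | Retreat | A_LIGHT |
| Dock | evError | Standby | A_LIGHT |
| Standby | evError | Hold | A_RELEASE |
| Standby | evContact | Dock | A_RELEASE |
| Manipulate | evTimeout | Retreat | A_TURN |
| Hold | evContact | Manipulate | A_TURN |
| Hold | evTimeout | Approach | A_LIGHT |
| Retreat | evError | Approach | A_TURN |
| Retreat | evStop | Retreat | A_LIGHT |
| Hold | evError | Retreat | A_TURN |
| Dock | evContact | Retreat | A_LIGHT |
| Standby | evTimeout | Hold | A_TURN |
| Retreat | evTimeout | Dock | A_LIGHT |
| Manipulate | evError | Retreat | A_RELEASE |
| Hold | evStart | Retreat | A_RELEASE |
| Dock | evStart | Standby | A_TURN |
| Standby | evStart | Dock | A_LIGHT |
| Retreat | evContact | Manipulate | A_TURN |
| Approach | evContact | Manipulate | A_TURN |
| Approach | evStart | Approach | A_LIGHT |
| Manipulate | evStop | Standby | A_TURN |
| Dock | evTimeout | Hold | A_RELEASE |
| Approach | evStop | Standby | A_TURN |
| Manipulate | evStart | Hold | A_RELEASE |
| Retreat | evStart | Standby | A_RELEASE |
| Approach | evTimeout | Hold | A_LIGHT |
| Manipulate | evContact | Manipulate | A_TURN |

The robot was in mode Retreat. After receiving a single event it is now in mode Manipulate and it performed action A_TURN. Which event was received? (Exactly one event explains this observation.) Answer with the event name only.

evContact

try evTimeout: (Retreat, evTimeout) → (Dock, A_LIGHT)
try evError: (Retreat, evError) → (Approach, A_TURN)
try evContact: (Retreat, evContact) → (Manipulate, A_TURN)  ← matches
try evStop: (Retreat, evStop) → (Retreat, A_LIGHT)
try evStart: (Retreat, evStart) → (Standby, A_RELEASE)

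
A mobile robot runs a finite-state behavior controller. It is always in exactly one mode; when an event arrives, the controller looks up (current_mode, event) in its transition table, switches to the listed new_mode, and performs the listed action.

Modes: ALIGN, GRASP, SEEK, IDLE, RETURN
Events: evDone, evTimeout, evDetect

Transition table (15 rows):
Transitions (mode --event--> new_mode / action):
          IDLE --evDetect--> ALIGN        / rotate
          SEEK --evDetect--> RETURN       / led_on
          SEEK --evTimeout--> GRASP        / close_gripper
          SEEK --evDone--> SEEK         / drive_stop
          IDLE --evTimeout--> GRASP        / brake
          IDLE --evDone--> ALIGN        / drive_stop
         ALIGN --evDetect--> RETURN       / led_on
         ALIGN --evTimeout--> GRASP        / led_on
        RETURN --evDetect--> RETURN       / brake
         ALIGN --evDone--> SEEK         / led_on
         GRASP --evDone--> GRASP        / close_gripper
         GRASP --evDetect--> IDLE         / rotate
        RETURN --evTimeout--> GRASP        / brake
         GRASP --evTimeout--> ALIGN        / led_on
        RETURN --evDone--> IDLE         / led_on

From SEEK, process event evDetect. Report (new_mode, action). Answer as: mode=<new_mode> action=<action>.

mode=RETURN action=led_on

current mode = SEEK; filter table to that mode:
  (SEEK, evDetect) → (RETURN, led_on)  ← event matches
  (SEEK, evTimeout) → (GRASP, close_gripper)
  (SEEK, evDone) → (SEEK, drive_stop)
event = evDetect selects (RETURN, led_on)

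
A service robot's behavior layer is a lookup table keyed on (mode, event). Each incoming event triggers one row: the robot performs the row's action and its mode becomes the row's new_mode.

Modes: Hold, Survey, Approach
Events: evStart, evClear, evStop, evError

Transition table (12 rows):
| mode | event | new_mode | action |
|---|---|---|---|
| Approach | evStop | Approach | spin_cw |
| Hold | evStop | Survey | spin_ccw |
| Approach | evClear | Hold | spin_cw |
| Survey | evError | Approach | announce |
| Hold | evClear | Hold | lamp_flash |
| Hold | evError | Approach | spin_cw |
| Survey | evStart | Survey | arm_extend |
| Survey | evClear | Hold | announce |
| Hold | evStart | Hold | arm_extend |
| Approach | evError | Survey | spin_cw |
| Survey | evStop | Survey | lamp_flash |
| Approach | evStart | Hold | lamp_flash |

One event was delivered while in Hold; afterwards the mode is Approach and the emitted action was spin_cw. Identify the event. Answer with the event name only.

evError

try evStart: (Hold, evStart) → (Hold, arm_extend)
try evClear: (Hold, evClear) → (Hold, lamp_flash)
try evStop: (Hold, evStop) → (Survey, spin_ccw)
try evError: (Hold, evError) → (Approach, spin_cw)  ← matches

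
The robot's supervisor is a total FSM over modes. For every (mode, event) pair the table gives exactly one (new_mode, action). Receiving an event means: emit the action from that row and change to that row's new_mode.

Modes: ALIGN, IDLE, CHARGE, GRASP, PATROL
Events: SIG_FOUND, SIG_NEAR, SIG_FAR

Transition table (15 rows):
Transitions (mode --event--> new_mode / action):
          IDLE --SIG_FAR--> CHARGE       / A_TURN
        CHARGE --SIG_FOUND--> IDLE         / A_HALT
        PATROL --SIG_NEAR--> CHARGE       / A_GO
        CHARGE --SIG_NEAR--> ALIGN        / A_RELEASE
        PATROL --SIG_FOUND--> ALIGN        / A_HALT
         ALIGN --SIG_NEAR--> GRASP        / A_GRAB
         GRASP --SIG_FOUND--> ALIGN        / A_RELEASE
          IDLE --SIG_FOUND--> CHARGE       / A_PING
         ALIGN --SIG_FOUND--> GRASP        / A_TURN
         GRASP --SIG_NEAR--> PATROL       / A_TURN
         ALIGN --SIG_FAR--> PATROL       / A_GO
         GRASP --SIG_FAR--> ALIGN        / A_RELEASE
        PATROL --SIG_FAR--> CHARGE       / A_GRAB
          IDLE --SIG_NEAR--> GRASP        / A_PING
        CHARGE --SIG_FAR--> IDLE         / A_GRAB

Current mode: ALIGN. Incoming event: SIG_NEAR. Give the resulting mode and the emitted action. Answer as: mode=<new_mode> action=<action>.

mode=GRASP action=A_GRAB

current mode = ALIGN; filter table to that mode:
  (ALIGN, SIG_NEAR) → (GRASP, A_GRAB)  ← event matches
  (ALIGN, SIG_FOUND) → (GRASP, A_TURN)
  (ALIGN, SIG_FAR) → (PATROL, A_GO)
event = SIG_NEAR selects (GRASP, A_GRAB)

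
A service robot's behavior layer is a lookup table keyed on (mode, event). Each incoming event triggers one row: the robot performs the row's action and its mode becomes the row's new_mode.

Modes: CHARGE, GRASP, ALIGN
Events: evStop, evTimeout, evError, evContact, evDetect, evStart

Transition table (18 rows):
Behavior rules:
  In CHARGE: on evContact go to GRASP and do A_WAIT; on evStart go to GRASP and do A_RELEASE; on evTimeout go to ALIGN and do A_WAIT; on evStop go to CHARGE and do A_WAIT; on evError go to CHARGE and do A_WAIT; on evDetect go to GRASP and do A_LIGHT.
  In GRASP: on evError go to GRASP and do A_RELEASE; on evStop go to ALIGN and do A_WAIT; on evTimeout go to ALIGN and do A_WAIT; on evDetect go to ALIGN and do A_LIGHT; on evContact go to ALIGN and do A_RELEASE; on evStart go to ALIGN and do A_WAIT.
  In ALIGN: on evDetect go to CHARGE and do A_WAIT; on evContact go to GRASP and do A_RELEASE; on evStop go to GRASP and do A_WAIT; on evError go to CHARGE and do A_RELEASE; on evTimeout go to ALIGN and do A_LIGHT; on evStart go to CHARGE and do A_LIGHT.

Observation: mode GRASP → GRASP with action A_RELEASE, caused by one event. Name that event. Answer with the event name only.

try evStop: (GRASP, evStop) → (ALIGN, A_WAIT)
try evTimeout: (GRASP, evTimeout) → (ALIGN, A_WAIT)
try evError: (GRASP, evError) → (GRASP, A_RELEASE)  ← matches
try evContact: (GRASP, evContact) → (ALIGN, A_RELEASE)
try evDetect: (GRASP, evDetect) → (ALIGN, A_LIGHT)
try evStart: (GRASP, evStart) → (ALIGN, A_WAIT)

evError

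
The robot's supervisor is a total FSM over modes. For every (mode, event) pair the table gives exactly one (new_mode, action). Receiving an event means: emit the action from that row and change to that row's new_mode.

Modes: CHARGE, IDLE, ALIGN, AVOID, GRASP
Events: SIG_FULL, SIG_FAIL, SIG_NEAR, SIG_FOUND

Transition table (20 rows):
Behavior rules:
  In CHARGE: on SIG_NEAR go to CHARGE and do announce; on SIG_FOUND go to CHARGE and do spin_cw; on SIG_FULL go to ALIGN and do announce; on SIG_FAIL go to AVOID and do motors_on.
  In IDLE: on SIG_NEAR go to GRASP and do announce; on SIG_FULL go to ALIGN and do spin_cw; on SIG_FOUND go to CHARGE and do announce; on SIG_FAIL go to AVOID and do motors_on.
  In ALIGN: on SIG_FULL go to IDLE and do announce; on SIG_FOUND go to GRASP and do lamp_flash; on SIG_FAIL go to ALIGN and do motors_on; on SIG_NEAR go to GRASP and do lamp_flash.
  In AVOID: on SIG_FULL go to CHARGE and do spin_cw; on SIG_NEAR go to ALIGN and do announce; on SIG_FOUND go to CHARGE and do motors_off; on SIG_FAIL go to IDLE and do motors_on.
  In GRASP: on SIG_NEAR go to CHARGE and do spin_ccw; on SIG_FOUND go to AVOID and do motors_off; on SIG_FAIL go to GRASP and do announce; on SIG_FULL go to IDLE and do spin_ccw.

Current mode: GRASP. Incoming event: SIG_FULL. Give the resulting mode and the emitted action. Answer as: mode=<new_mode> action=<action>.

current mode = GRASP; filter table to that mode:
  (GRASP, SIG_NEAR) → (CHARGE, spin_ccw)
  (GRASP, SIG_FOUND) → (AVOID, motors_off)
  (GRASP, SIG_FAIL) → (GRASP, announce)
  (GRASP, SIG_FULL) → (IDLE, spin_ccw)  ← event matches
event = SIG_FULL selects (IDLE, spin_ccw)

mode=IDLE action=spin_ccw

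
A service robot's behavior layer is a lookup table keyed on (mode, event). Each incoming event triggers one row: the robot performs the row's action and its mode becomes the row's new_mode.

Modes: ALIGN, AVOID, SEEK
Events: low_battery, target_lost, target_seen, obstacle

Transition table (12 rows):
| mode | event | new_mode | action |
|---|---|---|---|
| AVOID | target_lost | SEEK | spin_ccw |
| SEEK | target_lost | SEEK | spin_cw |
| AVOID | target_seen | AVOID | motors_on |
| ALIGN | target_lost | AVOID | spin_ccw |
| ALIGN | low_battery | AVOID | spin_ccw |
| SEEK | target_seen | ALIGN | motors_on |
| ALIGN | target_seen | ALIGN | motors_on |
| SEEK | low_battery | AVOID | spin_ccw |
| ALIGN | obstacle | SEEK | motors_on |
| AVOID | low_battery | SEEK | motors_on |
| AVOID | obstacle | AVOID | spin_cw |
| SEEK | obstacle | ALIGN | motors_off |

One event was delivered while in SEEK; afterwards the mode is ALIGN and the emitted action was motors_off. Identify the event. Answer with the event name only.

try low_battery: (SEEK, low_battery) → (AVOID, spin_ccw)
try target_lost: (SEEK, target_lost) → (SEEK, spin_cw)
try target_seen: (SEEK, target_seen) → (ALIGN, motors_on)
try obstacle: (SEEK, obstacle) → (ALIGN, motors_off)  ← matches

obstacle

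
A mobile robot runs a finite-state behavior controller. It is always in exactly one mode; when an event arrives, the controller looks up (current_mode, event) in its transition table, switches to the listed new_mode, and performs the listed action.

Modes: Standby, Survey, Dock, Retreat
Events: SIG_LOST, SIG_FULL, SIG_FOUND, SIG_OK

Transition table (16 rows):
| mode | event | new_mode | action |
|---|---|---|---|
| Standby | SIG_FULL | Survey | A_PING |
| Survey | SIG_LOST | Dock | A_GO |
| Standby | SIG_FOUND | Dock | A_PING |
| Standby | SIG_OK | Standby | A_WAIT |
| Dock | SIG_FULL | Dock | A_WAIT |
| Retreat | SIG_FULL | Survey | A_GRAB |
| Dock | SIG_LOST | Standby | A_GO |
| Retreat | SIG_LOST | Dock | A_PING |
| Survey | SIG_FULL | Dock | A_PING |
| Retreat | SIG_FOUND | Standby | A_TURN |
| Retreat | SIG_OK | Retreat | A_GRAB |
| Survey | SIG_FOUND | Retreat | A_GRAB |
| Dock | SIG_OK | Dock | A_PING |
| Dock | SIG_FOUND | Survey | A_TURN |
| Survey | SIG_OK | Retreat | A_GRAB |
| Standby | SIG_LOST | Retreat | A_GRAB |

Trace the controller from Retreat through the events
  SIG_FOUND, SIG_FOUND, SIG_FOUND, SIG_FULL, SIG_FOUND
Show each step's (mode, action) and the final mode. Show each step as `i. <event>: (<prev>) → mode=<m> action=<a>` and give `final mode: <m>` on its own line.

final mode: Survey

1. SIG_FOUND: (Retreat) → mode=Standby action=A_TURN
2. SIG_FOUND: (Standby) → mode=Dock action=A_PING
3. SIG_FOUND: (Dock) → mode=Survey action=A_TURN
4. SIG_FULL: (Survey) → mode=Dock action=A_PING
5. SIG_FOUND: (Dock) → mode=Survey action=A_TURN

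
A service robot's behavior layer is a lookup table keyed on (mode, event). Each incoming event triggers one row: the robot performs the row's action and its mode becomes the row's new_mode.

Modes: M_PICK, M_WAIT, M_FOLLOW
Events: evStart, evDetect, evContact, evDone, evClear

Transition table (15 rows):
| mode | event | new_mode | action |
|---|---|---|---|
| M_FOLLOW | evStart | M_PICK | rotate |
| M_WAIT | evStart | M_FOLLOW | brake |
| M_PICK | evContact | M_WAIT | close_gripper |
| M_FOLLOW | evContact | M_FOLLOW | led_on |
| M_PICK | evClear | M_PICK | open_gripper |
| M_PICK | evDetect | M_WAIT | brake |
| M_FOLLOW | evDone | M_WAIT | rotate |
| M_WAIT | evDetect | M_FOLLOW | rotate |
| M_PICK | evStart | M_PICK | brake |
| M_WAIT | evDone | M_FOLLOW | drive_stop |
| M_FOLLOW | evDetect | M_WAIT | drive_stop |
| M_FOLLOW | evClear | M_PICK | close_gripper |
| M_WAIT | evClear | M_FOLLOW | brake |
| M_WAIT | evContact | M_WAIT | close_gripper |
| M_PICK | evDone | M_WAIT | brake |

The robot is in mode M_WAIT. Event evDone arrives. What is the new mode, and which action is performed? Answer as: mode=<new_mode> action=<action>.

mode=M_FOLLOW action=drive_stop

current mode = M_WAIT; filter table to that mode:
  (M_WAIT, evStart) → (M_FOLLOW, brake)
  (M_WAIT, evDetect) → (M_FOLLOW, rotate)
  (M_WAIT, evDone) → (M_FOLLOW, drive_stop)  ← event matches
  (M_WAIT, evClear) → (M_FOLLOW, brake)
  (M_WAIT, evContact) → (M_WAIT, close_gripper)
event = evDone selects (M_FOLLOW, drive_stop)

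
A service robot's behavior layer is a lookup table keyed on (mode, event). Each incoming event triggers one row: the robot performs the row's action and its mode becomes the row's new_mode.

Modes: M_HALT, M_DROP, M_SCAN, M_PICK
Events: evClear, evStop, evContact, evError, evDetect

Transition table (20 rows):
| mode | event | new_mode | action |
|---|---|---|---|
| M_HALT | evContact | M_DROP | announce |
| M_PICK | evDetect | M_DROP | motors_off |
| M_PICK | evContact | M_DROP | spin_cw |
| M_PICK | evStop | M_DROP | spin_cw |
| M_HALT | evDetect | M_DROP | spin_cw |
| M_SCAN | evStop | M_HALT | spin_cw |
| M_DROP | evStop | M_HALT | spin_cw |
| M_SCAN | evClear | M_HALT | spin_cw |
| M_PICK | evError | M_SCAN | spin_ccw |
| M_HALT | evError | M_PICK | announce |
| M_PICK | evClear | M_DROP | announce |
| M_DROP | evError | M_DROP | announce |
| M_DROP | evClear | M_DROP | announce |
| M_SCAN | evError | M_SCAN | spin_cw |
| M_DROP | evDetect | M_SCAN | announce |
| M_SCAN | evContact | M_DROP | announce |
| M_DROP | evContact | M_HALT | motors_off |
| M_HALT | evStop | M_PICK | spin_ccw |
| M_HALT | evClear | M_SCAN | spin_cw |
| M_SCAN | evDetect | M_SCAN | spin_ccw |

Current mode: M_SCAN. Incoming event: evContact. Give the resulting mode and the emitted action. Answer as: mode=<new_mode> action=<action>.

mode=M_DROP action=announce

current mode = M_SCAN; filter table to that mode:
  (M_SCAN, evStop) → (M_HALT, spin_cw)
  (M_SCAN, evClear) → (M_HALT, spin_cw)
  (M_SCAN, evError) → (M_SCAN, spin_cw)
  (M_SCAN, evContact) → (M_DROP, announce)  ← event matches
  (M_SCAN, evDetect) → (M_SCAN, spin_ccw)
event = evContact selects (M_DROP, announce)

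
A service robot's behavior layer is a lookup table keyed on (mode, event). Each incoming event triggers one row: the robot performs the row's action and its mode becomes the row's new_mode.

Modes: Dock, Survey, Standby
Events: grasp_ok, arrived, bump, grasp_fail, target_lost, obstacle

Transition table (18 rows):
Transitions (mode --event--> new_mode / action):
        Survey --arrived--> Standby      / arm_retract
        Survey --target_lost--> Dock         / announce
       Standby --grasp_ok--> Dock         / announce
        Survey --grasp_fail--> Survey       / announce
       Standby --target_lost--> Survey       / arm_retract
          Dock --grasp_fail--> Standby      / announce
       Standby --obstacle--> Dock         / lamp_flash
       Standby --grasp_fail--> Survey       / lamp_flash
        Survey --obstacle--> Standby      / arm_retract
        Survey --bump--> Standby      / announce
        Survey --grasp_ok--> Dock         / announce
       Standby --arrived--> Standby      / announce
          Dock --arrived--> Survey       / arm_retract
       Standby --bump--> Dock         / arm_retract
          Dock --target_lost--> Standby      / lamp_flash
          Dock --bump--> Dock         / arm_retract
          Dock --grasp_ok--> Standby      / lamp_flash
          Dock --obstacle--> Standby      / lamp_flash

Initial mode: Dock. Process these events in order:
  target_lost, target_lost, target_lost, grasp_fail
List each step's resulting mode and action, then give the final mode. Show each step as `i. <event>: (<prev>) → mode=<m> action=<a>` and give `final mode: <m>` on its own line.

1. target_lost: (Dock) → mode=Standby action=lamp_flash
2. target_lost: (Standby) → mode=Survey action=arm_retract
3. target_lost: (Survey) → mode=Dock action=announce
4. grasp_fail: (Dock) → mode=Standby action=announce

final mode: Standby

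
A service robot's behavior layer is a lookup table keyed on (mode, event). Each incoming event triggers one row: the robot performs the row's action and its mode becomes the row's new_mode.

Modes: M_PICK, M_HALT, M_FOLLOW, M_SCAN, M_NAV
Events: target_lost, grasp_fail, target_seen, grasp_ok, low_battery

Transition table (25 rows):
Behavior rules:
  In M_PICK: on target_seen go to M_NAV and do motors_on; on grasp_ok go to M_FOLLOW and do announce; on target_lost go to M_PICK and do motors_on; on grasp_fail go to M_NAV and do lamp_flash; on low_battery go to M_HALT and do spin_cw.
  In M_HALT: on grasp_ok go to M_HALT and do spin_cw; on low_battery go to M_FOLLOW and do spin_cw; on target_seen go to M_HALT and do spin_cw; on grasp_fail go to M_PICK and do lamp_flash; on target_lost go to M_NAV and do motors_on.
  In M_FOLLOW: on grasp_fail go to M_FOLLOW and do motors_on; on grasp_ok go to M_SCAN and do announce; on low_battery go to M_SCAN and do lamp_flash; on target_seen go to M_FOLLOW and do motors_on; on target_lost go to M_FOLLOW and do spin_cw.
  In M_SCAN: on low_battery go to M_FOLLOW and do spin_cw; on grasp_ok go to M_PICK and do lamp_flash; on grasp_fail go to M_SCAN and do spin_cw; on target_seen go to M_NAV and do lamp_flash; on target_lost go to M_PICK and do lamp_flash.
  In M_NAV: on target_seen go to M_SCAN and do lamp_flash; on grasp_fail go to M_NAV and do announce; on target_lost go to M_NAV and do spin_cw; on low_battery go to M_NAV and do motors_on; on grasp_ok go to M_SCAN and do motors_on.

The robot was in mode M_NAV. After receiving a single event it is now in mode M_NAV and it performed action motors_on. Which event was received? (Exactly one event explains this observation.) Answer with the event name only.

try target_lost: (M_NAV, target_lost) → (M_NAV, spin_cw)
try grasp_fail: (M_NAV, grasp_fail) → (M_NAV, announce)
try target_seen: (M_NAV, target_seen) → (M_SCAN, lamp_flash)
try grasp_ok: (M_NAV, grasp_ok) → (M_SCAN, motors_on)
try low_battery: (M_NAV, low_battery) → (M_NAV, motors_on)  ← matches

low_battery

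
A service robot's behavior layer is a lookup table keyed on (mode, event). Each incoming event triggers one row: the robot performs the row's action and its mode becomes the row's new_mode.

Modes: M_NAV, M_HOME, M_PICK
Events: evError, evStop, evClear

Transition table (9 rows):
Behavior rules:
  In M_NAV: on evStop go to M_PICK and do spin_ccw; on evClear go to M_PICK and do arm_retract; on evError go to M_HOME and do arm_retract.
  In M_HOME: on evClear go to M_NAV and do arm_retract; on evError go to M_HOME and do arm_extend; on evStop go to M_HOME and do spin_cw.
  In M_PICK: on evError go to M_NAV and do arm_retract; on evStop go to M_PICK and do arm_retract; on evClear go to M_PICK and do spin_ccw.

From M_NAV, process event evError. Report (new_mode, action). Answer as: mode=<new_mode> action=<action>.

mode=M_HOME action=arm_retract

current mode = M_NAV; filter table to that mode:
  (M_NAV, evStop) → (M_PICK, spin_ccw)
  (M_NAV, evClear) → (M_PICK, arm_retract)
  (M_NAV, evError) → (M_HOME, arm_retract)  ← event matches
event = evError selects (M_HOME, arm_retract)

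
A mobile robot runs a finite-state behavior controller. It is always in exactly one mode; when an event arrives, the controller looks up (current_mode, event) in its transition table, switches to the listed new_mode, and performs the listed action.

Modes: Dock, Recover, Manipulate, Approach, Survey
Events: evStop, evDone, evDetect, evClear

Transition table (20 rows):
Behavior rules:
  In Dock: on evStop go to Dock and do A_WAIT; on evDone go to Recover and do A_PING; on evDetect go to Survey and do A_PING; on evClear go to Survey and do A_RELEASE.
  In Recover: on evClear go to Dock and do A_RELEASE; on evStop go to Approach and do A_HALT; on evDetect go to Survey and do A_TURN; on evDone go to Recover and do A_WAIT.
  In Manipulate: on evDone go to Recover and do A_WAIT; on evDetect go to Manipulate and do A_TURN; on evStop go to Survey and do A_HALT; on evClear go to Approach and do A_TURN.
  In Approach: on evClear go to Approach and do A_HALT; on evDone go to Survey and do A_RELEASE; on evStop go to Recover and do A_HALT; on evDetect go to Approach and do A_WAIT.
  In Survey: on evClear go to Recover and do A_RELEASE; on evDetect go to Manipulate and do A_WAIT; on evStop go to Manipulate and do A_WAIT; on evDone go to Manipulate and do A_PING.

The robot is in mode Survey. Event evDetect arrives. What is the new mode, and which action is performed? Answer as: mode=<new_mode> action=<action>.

mode=Manipulate action=A_WAIT

current mode = Survey; filter table to that mode:
  (Survey, evClear) → (Recover, A_RELEASE)
  (Survey, evDetect) → (Manipulate, A_WAIT)  ← event matches
  (Survey, evStop) → (Manipulate, A_WAIT)
  (Survey, evDone) → (Manipulate, A_PING)
event = evDetect selects (Manipulate, A_WAIT)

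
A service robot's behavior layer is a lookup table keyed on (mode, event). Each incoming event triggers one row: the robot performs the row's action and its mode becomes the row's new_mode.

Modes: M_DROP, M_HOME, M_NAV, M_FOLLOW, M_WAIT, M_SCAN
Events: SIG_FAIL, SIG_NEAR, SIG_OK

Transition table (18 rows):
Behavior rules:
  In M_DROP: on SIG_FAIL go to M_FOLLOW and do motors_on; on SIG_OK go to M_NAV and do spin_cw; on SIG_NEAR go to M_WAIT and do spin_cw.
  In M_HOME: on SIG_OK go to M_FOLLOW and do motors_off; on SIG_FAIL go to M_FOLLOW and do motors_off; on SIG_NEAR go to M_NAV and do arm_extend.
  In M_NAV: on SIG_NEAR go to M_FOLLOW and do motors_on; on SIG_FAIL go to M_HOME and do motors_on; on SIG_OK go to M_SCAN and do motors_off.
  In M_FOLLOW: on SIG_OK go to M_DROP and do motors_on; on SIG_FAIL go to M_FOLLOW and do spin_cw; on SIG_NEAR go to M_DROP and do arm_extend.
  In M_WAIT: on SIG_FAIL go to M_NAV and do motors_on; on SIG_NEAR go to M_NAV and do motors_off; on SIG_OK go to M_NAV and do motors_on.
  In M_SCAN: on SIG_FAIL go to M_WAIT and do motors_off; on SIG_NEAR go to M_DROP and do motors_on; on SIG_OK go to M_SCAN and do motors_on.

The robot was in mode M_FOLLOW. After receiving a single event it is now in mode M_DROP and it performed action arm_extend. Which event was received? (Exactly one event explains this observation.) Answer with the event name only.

SIG_NEAR

try SIG_FAIL: (M_FOLLOW, SIG_FAIL) → (M_FOLLOW, spin_cw)
try SIG_NEAR: (M_FOLLOW, SIG_NEAR) → (M_DROP, arm_extend)  ← matches
try SIG_OK: (M_FOLLOW, SIG_OK) → (M_DROP, motors_on)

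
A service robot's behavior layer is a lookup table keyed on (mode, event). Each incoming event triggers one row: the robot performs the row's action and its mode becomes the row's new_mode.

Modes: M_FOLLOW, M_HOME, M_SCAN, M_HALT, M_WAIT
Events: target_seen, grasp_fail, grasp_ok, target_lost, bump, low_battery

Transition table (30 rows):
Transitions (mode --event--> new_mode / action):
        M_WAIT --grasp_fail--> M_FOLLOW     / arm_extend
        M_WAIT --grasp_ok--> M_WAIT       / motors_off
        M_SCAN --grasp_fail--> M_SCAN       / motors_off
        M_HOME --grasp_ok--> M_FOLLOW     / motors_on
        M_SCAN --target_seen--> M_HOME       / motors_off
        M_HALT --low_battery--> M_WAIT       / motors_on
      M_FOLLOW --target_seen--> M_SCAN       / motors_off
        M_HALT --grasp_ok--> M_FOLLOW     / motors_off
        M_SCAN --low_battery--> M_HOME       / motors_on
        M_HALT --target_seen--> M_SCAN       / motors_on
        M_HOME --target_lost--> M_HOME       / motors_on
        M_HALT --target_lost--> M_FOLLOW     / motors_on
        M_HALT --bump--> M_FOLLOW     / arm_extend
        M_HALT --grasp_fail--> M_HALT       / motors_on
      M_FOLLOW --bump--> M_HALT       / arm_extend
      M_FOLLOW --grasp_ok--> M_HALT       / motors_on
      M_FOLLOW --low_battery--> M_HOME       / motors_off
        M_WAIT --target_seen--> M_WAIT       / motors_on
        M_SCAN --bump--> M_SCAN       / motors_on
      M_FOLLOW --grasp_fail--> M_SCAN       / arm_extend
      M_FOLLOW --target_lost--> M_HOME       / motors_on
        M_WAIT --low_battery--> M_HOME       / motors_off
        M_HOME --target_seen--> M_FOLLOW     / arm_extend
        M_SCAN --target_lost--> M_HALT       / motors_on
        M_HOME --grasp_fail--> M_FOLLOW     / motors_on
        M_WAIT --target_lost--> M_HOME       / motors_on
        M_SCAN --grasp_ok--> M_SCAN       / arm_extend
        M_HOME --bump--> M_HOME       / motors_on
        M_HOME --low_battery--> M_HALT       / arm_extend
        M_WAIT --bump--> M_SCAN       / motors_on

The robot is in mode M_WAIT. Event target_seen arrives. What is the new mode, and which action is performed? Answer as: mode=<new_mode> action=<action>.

mode=M_WAIT action=motors_on

current mode = M_WAIT; filter table to that mode:
  (M_WAIT, grasp_fail) → (M_FOLLOW, arm_extend)
  (M_WAIT, grasp_ok) → (M_WAIT, motors_off)
  (M_WAIT, target_seen) → (M_WAIT, motors_on)  ← event matches
  (M_WAIT, low_battery) → (M_HOME, motors_off)
  (M_WAIT, target_lost) → (M_HOME, motors_on)
  (M_WAIT, bump) → (M_SCAN, motors_on)
event = target_seen selects (M_WAIT, motors_on)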